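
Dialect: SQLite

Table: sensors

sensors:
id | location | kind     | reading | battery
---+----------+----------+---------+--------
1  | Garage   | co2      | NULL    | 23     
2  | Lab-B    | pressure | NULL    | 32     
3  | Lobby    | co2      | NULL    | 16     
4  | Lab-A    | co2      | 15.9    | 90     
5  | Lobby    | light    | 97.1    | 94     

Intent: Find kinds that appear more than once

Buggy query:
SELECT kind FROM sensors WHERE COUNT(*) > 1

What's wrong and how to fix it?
Bug: WHERE can't reference COUNT(*); aggregates are computed after WHERE

Fix: GROUP BY kind, then filter groups with HAVING COUNT(*) > 1

Corrected query:
SELECT kind FROM sensors GROUP BY kind HAVING COUNT(*) > 1

Result:
kind
----
co2 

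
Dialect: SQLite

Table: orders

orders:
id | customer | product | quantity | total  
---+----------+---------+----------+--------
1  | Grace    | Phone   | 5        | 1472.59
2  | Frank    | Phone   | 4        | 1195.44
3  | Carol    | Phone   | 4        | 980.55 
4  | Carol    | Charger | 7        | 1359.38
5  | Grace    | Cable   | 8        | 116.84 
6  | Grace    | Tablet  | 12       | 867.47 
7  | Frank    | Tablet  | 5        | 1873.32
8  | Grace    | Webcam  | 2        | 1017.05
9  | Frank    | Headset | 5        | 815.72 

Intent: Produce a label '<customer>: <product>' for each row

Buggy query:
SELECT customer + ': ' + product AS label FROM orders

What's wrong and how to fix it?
Bug: '+' is numeric addition; on text columns SQLite converts them to 0 instead of concatenating

Fix: Use the || operator for string concatenation

Corrected query:
SELECT customer || ': ' || product AS label FROM orders

Result:
label         
--------------
Grace: Phone  
Frank: Phone  
Carol: Phone  
Carol: Charger
Grace: Cable  
Grace: Tablet 
Frank: Tablet 
Grace: Webcam 
Frank: Headset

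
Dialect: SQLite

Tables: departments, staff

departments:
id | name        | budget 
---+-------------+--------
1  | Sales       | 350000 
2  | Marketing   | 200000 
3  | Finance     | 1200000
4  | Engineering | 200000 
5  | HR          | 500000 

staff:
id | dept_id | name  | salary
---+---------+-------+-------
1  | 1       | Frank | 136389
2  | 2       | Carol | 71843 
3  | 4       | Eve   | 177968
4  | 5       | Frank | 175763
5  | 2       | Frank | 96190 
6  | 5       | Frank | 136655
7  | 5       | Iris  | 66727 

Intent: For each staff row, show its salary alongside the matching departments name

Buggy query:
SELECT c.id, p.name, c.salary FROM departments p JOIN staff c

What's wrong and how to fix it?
Bug: Missing join condition: each staff row is matched to all departments rows instead of just its own

Fix: Specify the join condition linking the foreign key to the parent id

Corrected query:
SELECT c.id, p.name, c.salary FROM departments p JOIN staff c ON c.dept_id = p.id

Result:
id | name        | salary
---+-------------+-------
1  | Sales       | 136389
2  | Marketing   | 71843 
3  | Engineering | 177968
4  | HR          | 175763
5  | Marketing   | 96190 
6  | HR          | 136655
7  | HR          | 66727 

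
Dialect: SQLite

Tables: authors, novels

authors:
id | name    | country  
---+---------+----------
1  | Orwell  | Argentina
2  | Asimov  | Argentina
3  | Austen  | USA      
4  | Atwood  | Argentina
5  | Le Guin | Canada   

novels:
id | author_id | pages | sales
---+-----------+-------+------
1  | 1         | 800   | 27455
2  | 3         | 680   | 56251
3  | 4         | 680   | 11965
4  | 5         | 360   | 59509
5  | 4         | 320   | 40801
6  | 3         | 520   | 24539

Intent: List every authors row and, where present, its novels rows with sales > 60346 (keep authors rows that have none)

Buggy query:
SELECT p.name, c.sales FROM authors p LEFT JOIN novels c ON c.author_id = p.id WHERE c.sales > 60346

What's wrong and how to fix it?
Bug: Filtering c.sales in WHERE discards the NULL rows produced by LEFT JOIN, turning it into an inner join

Fix: Move the right-table condition into the ON clause so unmatched parents are kept

Corrected query:
SELECT p.name, c.sales FROM authors p LEFT JOIN novels c ON c.author_id = p.id AND c.sales > 60346

Result:
name    | sales
--------+------
Orwell  | NULL 
Asimov  | NULL 
Austen  | NULL 
Atwood  | NULL 
Le Guin | NULL 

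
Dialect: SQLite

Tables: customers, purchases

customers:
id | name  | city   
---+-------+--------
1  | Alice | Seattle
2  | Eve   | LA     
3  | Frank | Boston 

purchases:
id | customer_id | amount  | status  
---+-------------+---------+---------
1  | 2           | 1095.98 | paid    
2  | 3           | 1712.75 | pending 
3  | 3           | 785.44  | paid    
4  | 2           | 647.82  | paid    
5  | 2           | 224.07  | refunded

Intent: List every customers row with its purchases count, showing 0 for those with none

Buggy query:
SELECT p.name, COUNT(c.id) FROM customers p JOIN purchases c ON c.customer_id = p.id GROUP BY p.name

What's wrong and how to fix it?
Bug: INNER JOIN drops customers rows that have no matching purchases rows

Fix: Use LEFT JOIN so parents without children still appear (COUNT(c.id) gives 0)

Corrected query:
SELECT p.name, COUNT(c.id) FROM customers p LEFT JOIN purchases c ON c.customer_id = p.id GROUP BY p.name

Result:
name  | COUNT(c.id)
------+------------
Alice | 0          
Eve   | 3          
Frank | 2          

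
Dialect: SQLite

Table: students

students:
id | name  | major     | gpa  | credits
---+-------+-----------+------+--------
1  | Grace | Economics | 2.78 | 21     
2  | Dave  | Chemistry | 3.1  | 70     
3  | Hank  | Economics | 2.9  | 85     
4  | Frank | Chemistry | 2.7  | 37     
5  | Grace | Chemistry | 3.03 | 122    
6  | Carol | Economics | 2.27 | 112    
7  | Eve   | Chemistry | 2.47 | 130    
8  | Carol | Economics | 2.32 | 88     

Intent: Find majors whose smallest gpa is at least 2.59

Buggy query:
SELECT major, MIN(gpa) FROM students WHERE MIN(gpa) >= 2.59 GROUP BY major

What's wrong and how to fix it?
Bug: Aggregates like MIN are computed per group after WHERE runs

Fix: Replace WHERE with HAVING after the GROUP BY

Corrected query:
SELECT major, MIN(gpa) FROM students GROUP BY major HAVING MIN(gpa) >= 2.59

Result:
(no rows)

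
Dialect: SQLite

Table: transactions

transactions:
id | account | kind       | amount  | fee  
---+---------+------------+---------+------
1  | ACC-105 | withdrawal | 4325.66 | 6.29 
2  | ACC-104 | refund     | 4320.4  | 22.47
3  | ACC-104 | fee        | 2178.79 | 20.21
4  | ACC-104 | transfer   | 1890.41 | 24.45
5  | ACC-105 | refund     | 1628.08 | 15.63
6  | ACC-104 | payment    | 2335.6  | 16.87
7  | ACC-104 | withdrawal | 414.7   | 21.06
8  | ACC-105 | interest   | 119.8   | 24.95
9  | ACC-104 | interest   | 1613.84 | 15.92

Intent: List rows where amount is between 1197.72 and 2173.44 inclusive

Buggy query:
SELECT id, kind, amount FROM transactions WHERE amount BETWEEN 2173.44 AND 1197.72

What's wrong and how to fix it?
Bug: BETWEEN expects the lower bound first; with 2173.44 AND 1197.72 the range is empty

Fix: Swap the bounds so the smaller value comes first

Corrected query:
SELECT id, kind, amount FROM transactions WHERE amount BETWEEN 1197.72 AND 2173.44

Result:
id | kind     | amount 
---+----------+--------
4  | transfer | 1890.41
5  | refund   | 1628.08
9  | interest | 1613.84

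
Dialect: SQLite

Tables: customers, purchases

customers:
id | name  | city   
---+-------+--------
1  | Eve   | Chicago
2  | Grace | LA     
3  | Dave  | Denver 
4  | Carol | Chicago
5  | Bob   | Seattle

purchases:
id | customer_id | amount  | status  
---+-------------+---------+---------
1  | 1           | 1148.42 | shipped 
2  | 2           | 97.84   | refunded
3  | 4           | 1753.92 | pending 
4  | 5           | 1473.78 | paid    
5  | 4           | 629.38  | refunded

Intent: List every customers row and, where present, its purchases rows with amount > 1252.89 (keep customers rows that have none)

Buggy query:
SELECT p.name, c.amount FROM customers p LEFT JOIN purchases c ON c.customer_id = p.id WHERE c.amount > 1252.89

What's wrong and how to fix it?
Bug: Filtering c.amount in WHERE discards the NULL rows produced by LEFT JOIN, turning it into an inner join

Fix: Put 'c.amount > 1252.89' in the JOIN's ON clause instead of WHERE

Corrected query:
SELECT p.name, c.amount FROM customers p LEFT JOIN purchases c ON c.customer_id = p.id AND c.amount > 1252.89

Result:
name  | amount 
------+--------
Eve   | NULL   
Grace | NULL   
Dave  | NULL   
Carol | 1753.92
Bob   | 1473.78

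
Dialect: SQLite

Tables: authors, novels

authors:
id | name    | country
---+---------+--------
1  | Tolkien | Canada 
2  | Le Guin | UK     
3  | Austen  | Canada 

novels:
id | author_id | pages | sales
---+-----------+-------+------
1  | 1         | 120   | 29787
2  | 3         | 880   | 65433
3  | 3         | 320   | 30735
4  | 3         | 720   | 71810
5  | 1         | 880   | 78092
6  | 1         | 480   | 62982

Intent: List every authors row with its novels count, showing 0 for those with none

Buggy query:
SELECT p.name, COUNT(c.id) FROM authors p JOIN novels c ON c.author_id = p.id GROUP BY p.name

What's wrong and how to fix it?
Bug: An inner join excludes parents with zero children

Fix: Switch to LEFT JOIN to retain unmatched parent rows

Corrected query:
SELECT p.name, COUNT(c.id) FROM authors p LEFT JOIN novels c ON c.author_id = p.id GROUP BY p.name

Result:
name    | COUNT(c.id)
--------+------------
Austen  | 3          
Le Guin | 0          
Tolkien | 3          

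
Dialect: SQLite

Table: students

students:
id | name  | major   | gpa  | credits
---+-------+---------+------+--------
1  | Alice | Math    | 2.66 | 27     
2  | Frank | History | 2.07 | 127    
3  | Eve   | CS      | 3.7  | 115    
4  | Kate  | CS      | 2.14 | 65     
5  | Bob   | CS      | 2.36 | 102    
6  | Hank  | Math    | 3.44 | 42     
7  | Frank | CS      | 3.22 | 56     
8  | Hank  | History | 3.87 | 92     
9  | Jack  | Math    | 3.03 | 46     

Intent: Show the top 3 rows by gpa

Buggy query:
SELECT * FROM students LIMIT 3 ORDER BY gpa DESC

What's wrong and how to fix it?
Bug: LIMIT must come after ORDER BY

Fix: Swap the clauses: ORDER BY first, then LIMIT

Corrected query:
SELECT * FROM students ORDER BY gpa DESC LIMIT 3

Result:
id | name | major   | gpa  | credits
---+------+---------+------+--------
8  | Hank | History | 3.87 | 92     
3  | Eve  | CS      | 3.7  | 115    
6  | Hank | Math    | 3.44 | 42     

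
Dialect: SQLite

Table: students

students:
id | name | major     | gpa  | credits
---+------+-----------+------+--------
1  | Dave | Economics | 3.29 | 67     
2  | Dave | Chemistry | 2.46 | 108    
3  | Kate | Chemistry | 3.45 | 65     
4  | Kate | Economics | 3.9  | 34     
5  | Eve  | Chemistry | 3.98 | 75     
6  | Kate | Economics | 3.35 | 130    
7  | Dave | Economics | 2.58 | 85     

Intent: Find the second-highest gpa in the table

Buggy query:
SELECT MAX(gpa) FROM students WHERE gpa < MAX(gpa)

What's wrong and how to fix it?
Bug: MAX(gpa) on the right of the comparison is an aggregate-in-WHERE error

Fix: Put the inner MAX in a scalar subquery

Corrected query:
SELECT MAX(gpa) FROM students WHERE gpa < (SELECT MAX(gpa) FROM students)

Result:
MAX(gpa)
--------
3.9     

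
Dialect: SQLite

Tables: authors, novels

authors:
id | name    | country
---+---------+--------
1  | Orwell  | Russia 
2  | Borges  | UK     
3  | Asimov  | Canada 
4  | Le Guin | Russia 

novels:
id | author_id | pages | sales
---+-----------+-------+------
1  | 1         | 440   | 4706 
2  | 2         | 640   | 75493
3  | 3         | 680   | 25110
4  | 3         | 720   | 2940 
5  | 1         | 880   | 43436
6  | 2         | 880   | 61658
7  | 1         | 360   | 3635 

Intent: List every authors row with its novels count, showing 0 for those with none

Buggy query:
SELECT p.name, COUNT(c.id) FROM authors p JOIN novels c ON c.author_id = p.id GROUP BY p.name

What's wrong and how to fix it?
Bug: INNER JOIN drops authors rows that have no matching novels rows

Fix: Switch to LEFT JOIN to retain unmatched parent rows

Corrected query:
SELECT p.name, COUNT(c.id) FROM authors p LEFT JOIN novels c ON c.author_id = p.id GROUP BY p.name

Result:
name    | COUNT(c.id)
--------+------------
Asimov  | 2          
Borges  | 2          
Le Guin | 0          
Orwell  | 3          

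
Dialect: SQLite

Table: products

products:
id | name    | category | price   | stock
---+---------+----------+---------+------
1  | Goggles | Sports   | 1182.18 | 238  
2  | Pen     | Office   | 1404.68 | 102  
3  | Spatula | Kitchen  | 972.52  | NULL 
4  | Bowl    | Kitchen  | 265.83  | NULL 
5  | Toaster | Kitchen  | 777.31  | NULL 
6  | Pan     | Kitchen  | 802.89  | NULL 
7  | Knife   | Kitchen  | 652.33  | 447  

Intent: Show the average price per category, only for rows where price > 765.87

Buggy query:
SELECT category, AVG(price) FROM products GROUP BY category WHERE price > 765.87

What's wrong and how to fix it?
Bug: Row-level WHERE must come before GROUP BY in the clause order

Fix: Place WHERE between FROM and GROUP BY

Corrected query:
SELECT category, AVG(price) FROM products WHERE price > 765.87 GROUP BY category

Result:
category | AVG(price)
---------+-----------
Kitchen  | 850.906667
Office   | 1404.68   
Sports   | 1182.18   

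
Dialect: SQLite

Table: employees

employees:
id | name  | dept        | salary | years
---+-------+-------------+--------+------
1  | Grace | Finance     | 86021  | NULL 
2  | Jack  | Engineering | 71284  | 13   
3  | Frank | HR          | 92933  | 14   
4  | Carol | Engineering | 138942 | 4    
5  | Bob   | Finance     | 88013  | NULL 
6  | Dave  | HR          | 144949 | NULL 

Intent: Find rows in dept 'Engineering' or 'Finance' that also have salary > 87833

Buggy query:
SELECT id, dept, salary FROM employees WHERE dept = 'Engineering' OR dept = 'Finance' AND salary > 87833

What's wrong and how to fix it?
Bug: AND binds tighter than OR, so this parses as dept = 'Engineering' OR (dept = 'Finance' AND salary > 87833)

Fix: Group the OR with parentheses (or use IN), then AND the threshold

Corrected query:
SELECT id, dept, salary FROM employees WHERE (dept = 'Engineering' OR dept = 'Finance') AND salary > 87833

Result:
id | dept        | salary
---+-------------+-------
4  | Engineering | 138942
5  | Finance     | 88013 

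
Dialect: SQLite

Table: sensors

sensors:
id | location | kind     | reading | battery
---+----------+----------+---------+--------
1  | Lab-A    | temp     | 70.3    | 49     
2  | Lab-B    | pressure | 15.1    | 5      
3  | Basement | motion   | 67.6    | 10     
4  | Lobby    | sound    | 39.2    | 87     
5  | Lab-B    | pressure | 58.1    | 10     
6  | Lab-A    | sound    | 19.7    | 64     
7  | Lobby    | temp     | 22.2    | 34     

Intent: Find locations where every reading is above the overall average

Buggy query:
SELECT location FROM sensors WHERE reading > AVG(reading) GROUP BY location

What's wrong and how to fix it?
Bug: WHERE evaluates per row before aggregation, so AVG() is unavailable

Fix: Use a subquery for AVG and a HAVING MIN(...) filter so the condition holds for every row in the group

Corrected query:
SELECT location FROM sensors GROUP BY location HAVING MIN(reading) > (SELECT AVG(reading) FROM sensors)

Result:
location
--------
Basement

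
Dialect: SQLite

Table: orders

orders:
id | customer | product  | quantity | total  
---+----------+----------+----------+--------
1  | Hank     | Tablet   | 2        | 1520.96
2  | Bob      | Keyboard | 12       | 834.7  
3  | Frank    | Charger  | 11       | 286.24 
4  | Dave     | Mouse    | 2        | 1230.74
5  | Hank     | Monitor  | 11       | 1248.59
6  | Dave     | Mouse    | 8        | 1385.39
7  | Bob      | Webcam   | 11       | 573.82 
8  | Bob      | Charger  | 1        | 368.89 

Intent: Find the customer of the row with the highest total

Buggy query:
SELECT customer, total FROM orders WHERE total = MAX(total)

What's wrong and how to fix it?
Bug: MAX(total) is an aggregate and cannot be used directly in WHERE

Fix: Use a subquery: WHERE total = (SELECT MAX(total) FROM orders)

Corrected query:
SELECT customer, total FROM orders WHERE total = (SELECT MAX(total) FROM orders)

Result:
customer | total  
---------+--------
Hank     | 1520.96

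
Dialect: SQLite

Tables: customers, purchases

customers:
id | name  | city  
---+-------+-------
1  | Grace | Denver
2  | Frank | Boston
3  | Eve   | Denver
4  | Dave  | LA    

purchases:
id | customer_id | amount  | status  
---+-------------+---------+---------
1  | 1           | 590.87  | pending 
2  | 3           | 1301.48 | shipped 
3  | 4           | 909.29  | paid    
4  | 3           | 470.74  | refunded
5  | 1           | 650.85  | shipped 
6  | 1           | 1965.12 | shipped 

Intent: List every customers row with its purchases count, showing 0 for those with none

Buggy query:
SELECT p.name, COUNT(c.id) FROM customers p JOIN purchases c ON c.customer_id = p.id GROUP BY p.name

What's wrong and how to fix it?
Bug: INNER JOIN drops customers rows that have no matching purchases rows

Fix: Use LEFT JOIN so parents without children still appear (COUNT(c.id) gives 0)

Corrected query:
SELECT p.name, COUNT(c.id) FROM customers p LEFT JOIN purchases c ON c.customer_id = p.id GROUP BY p.name

Result:
name  | COUNT(c.id)
------+------------
Dave  | 1          
Eve   | 2          
Frank | 0          
Grace | 3          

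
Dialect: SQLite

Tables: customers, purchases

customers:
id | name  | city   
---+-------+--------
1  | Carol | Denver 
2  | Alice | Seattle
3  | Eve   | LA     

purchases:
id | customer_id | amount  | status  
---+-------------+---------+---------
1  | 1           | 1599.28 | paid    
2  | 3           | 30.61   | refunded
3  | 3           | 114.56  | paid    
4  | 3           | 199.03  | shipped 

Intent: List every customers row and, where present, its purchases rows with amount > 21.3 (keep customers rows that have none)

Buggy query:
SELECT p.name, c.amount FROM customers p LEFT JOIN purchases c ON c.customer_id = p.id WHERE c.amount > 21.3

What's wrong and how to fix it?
Bug: Filtering c.amount in WHERE discards the NULL rows produced by LEFT JOIN, turning it into an inner join

Fix: Move the right-table condition into the ON clause so unmatched parents are kept

Corrected query:
SELECT p.name, c.amount FROM customers p LEFT JOIN purchases c ON c.customer_id = p.id AND c.amount > 21.3

Result:
name  | amount 
------+--------
Carol | 1599.28
Alice | NULL   
Eve   | 30.61  
Eve   | 114.56 
Eve   | 199.03 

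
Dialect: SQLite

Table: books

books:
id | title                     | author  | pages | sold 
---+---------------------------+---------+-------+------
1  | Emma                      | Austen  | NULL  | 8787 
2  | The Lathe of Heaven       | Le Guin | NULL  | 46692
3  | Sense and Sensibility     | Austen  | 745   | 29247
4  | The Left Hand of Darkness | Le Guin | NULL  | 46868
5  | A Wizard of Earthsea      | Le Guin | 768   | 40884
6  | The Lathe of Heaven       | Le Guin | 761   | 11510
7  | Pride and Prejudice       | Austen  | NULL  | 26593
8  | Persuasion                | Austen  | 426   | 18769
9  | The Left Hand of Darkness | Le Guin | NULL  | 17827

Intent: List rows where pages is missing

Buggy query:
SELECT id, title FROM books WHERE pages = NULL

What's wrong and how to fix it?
Bug: Comparing to NULL with '=' never matches; NULL = NULL is unknown, not true

Fix: Use IS NULL to test for NULL

Corrected query:
SELECT id, title FROM books WHERE pages IS NULL

Result:
id | title                    
---+--------------------------
1  | Emma                     
2  | The Lathe of Heaven      
4  | The Left Hand of Darkness
7  | Pride and Prejudice      
9  | The Left Hand of Darkness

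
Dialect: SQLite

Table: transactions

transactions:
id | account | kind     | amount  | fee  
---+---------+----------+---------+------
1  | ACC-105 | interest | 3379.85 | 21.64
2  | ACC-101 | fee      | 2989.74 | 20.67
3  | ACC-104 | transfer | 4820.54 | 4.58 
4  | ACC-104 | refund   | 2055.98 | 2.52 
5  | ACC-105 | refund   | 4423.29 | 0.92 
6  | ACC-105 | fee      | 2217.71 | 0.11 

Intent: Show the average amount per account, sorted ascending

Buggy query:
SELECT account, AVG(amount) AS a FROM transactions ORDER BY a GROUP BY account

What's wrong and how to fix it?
Bug: GROUP BY must precede ORDER BY

Fix: Move ORDER BY to the end, after GROUP BY

Corrected query:
SELECT account, AVG(amount) AS a FROM transactions GROUP BY account ORDER BY a

Result:
account | a          
--------+------------
ACC-101 | 2989.74    
ACC-105 | 3340.283333
ACC-104 | 3438.26    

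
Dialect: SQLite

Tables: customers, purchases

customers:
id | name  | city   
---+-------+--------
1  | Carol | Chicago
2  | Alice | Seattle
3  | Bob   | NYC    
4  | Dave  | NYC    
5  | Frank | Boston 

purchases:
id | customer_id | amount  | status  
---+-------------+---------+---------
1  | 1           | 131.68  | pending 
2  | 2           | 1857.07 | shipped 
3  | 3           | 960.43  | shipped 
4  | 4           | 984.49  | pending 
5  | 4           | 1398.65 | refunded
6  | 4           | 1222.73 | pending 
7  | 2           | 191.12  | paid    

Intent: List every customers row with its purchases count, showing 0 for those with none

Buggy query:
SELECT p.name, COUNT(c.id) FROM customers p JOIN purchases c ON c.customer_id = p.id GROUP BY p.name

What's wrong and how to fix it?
Bug: An inner join excludes parents with zero children

Fix: Use LEFT JOIN so parents without children still appear (COUNT(c.id) gives 0)

Corrected query:
SELECT p.name, COUNT(c.id) FROM customers p LEFT JOIN purchases c ON c.customer_id = p.id GROUP BY p.name

Result:
name  | COUNT(c.id)
------+------------
Alice | 2          
Bob   | 1          
Carol | 1          
Dave  | 3          
Frank | 0          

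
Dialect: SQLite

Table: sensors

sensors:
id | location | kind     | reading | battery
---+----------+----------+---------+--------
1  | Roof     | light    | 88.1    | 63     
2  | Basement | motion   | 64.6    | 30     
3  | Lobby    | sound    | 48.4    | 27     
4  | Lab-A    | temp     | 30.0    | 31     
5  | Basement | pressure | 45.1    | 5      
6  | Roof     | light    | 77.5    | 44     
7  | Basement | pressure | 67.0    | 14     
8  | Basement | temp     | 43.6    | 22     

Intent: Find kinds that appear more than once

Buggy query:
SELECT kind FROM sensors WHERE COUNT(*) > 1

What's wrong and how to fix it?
Bug: COUNT(*) is an aggregate and cannot be used in WHERE

Fix: GROUP BY kind, then filter groups with HAVING COUNT(*) > 1

Corrected query:
SELECT kind FROM sensors GROUP BY kind HAVING COUNT(*) > 1

Result:
kind    
--------
light   
pressure
temp    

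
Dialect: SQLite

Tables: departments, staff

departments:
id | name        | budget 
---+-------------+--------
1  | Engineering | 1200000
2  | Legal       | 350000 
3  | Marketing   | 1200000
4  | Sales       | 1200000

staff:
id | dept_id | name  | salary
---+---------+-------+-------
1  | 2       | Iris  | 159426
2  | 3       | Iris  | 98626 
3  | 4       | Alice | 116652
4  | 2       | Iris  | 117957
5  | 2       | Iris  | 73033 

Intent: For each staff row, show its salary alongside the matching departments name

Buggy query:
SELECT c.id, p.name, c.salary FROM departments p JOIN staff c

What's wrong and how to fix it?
Bug: Missing join condition: each staff row is matched to all departments rows instead of just its own

Fix: Specify the join condition linking the foreign key to the parent id

Corrected query:
SELECT c.id, p.name, c.salary FROM departments p JOIN staff c ON c.dept_id = p.id

Result:
id | name      | salary
---+-----------+-------
1  | Legal     | 159426
2  | Marketing | 98626 
3  | Sales     | 116652
4  | Legal     | 117957
5  | Legal     | 73033 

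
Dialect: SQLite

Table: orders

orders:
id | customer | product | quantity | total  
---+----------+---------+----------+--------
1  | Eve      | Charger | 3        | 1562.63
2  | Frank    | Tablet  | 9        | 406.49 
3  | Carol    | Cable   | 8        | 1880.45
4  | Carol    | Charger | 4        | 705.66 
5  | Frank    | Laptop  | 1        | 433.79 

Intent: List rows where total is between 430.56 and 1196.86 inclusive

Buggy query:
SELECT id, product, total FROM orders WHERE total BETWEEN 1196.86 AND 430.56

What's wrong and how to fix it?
Bug: The bounds are reversed; BETWEEN a AND b requires a <= b to match anything

Fix: Write BETWEEN 430.56 AND 1196.86

Corrected query:
SELECT id, product, total FROM orders WHERE total BETWEEN 430.56 AND 1196.86

Result:
id | product | total 
---+---------+-------
4  | Charger | 705.66
5  | Laptop  | 433.79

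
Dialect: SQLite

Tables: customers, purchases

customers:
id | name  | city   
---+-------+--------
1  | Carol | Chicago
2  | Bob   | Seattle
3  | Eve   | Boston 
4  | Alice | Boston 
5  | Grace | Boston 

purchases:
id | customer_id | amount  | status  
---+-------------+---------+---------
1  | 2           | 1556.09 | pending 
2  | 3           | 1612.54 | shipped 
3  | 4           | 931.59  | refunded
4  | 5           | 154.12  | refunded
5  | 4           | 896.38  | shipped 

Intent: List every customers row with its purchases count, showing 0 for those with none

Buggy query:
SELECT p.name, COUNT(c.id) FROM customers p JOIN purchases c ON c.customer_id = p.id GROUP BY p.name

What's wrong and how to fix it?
Bug: An inner join excludes parents with zero children

Fix: Switch to LEFT JOIN to retain unmatched parent rows

Corrected query:
SELECT p.name, COUNT(c.id) FROM customers p LEFT JOIN purchases c ON c.customer_id = p.id GROUP BY p.name

Result:
name  | COUNT(c.id)
------+------------
Alice | 2          
Bob   | 1          
Carol | 0          
Eve   | 1          
Grace | 1          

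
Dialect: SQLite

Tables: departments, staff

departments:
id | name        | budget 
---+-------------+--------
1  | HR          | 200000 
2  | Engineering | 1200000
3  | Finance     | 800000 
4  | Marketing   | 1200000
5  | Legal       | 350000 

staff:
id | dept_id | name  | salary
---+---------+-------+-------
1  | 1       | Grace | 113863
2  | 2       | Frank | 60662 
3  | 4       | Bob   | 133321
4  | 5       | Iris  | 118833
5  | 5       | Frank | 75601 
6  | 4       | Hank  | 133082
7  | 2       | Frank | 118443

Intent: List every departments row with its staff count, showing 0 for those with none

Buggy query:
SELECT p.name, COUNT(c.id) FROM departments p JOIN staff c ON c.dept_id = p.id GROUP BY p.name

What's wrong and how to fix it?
Bug: INNER JOIN drops departments rows that have no matching staff rows

Fix: Switch to LEFT JOIN to retain unmatched parent rows

Corrected query:
SELECT p.name, COUNT(c.id) FROM departments p LEFT JOIN staff c ON c.dept_id = p.id GROUP BY p.name

Result:
name        | COUNT(c.id)
------------+------------
Engineering | 2          
Finance     | 0          
HR          | 1          
Legal       | 2          
Marketing   | 2          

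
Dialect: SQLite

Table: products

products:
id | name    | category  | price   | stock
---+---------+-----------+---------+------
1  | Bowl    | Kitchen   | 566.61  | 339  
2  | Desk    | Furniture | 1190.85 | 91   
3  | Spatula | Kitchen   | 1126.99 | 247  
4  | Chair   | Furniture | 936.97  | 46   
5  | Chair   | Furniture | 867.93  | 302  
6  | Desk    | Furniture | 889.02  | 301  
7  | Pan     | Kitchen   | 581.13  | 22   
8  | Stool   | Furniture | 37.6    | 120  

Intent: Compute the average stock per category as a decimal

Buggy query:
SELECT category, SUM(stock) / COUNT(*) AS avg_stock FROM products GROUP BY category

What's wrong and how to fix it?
Bug: Both operands are integers, so '/' performs integer division and truncates

Fix: Multiply by 1.0 (or CAST to REAL) to force floating-point division

Corrected query:
SELECT category, SUM(stock) * 1.0 / COUNT(*) AS avg_stock FROM products GROUP BY category

Result:
category  | avg_stock 
----------+-----------
Furniture | 172       
Kitchen   | 202.666667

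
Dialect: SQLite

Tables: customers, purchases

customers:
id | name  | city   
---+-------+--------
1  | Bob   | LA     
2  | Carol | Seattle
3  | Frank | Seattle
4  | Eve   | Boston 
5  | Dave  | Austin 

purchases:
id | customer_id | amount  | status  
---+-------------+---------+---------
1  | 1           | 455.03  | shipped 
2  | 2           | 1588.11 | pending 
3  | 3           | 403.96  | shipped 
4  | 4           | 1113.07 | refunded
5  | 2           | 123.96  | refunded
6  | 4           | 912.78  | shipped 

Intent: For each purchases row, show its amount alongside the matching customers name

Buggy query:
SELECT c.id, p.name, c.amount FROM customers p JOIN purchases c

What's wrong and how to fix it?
Bug: JOIN with no ON clause produces a cartesian product; every purchases row pairs with every customers row

Fix: Add ON c.customer_id = p.id to the JOIN

Corrected query:
SELECT c.id, p.name, c.amount FROM customers p JOIN purchases c ON c.customer_id = p.id

Result:
id | name  | amount 
---+-------+--------
1  | Bob   | 455.03 
2  | Carol | 1588.11
3  | Frank | 403.96 
4  | Eve   | 1113.07
5  | Carol | 123.96 
6  | Eve   | 912.78 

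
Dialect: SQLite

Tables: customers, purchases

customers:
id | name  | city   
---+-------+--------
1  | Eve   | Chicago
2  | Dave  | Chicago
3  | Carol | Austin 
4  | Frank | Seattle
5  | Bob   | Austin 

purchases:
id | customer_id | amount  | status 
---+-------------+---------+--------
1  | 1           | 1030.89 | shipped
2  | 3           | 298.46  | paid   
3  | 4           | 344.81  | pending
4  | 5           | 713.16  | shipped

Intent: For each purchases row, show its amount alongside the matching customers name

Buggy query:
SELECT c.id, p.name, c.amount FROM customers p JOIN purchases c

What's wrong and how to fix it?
Bug: JOIN with no ON clause produces a cartesian product; every purchases row pairs with every customers row

Fix: Specify the join condition linking the foreign key to the parent id

Corrected query:
SELECT c.id, p.name, c.amount FROM customers p JOIN purchases c ON c.customer_id = p.id

Result:
id | name  | amount 
---+-------+--------
1  | Eve   | 1030.89
2  | Carol | 298.46 
3  | Frank | 344.81 
4  | Bob   | 713.16 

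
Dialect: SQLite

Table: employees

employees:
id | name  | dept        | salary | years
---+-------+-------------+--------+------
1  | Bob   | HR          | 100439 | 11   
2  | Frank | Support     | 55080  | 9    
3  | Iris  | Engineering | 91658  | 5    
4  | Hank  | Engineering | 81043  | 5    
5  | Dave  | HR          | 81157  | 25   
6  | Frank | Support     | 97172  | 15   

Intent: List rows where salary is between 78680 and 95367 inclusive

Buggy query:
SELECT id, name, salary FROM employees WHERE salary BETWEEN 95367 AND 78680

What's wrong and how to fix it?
Bug: BETWEEN expects the lower bound first; with 95367 AND 78680 the range is empty

Fix: Write BETWEEN 78680 AND 95367

Corrected query:
SELECT id, name, salary FROM employees WHERE salary BETWEEN 78680 AND 95367

Result:
id | name | salary
---+------+-------
3  | Iris | 91658 
4  | Hank | 81043 
5  | Dave | 81157 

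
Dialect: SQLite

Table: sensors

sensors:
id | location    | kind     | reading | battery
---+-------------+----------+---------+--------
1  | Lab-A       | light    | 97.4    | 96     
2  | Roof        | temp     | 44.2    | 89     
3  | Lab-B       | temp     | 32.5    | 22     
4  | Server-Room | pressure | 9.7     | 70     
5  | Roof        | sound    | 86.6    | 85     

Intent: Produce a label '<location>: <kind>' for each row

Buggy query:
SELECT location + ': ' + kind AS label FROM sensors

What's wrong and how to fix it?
Bug: SQLite uses || for string concatenation; + coerces text to numbers (yielding 0)

Fix: Replace + with || to concatenate text

Corrected query:
SELECT location || ': ' || kind AS label FROM sensors

Result:
label                
---------------------
Lab-A: light         
Roof: temp           
Lab-B: temp          
Server-Room: pressure
Roof: sound          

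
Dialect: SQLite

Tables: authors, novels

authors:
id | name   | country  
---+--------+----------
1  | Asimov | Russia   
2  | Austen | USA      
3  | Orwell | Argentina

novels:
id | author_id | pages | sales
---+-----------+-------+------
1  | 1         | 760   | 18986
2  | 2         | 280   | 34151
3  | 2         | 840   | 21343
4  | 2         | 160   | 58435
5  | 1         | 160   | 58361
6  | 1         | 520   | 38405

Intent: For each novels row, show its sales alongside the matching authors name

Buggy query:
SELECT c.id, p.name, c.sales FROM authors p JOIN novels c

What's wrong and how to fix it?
Bug: Missing join condition: each novels row is matched to all authors rows instead of just its own

Fix: Specify the join condition linking the foreign key to the parent id

Corrected query:
SELECT c.id, p.name, c.sales FROM authors p JOIN novels c ON c.author_id = p.id

Result:
id | name   | sales
---+--------+------
1  | Asimov | 18986
2  | Austen | 34151
3  | Austen | 21343
4  | Austen | 58435
5  | Asimov | 58361
6  | Asimov | 38405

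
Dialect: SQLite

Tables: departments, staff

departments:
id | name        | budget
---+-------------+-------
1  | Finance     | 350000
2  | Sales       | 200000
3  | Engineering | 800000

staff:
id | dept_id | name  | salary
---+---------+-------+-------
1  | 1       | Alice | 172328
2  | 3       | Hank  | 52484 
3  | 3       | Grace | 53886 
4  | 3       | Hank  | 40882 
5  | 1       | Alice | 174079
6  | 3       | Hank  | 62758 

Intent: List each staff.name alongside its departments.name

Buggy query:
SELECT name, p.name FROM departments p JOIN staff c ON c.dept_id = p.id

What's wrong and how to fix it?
Bug: Both tables have a 'name' column; the unqualified reference is ambiguous

Fix: Qualify the column with its table alias (c.name)

Corrected query:
SELECT c.name, p.name FROM departments p JOIN staff c ON c.dept_id = p.id

Result:
name  | name       
------+------------
Alice | Finance    
Hank  | Engineering
Grace | Engineering
Hank  | Engineering
Alice | Finance    
Hank  | Engineering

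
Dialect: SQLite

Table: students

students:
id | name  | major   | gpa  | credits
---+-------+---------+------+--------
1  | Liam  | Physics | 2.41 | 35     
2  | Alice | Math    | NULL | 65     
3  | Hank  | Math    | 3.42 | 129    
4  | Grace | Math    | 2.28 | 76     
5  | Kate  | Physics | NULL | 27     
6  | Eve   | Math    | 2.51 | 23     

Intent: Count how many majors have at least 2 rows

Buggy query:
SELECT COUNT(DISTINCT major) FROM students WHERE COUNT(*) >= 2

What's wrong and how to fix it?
Bug: WHERE filters individual rows, not groups, so a group-level COUNT is invalid there

Fix: Group first with HAVING COUNT(*) >= 2, then COUNT the resulting groups

Corrected query:
SELECT COUNT(*) FROM (SELECT major FROM students GROUP BY major HAVING COUNT(*) >= 2)

Result:
COUNT(*)
--------
2       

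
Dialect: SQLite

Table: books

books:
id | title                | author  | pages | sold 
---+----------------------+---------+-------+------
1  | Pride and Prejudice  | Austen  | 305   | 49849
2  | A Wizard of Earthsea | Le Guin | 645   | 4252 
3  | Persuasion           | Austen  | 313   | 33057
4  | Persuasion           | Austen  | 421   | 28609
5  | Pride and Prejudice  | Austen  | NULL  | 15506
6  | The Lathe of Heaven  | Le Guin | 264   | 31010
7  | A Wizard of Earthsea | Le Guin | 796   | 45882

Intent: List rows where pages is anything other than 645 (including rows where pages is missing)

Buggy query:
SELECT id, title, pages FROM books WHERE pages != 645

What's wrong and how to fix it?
Bug: Inequality against NULL is unknown, not true; rows with NULL are dropped

Fix: Add an explicit OR pages IS NULL to include the missing-value rows

Corrected query:
SELECT id, title, pages FROM books WHERE pages != 645 OR pages IS NULL

Result:
id | title                | pages
---+----------------------+------
1  | Pride and Prejudice  | 305  
3  | Persuasion           | 313  
4  | Persuasion           | 421  
5  | Pride and Prejudice  | NULL 
6  | The Lathe of Heaven  | 264  
7  | A Wizard of Earthsea | 796  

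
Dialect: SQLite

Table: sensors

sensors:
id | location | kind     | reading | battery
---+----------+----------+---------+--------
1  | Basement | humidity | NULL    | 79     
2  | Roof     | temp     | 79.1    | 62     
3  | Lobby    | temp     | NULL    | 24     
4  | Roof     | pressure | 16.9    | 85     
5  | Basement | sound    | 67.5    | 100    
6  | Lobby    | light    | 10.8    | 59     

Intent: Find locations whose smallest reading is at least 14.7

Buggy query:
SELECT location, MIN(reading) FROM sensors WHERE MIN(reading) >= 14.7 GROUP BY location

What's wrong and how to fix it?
Bug: Aggregates like MIN are computed per group after WHERE runs

Fix: Replace WHERE with HAVING after the GROUP BY

Corrected query:
SELECT location, MIN(reading) FROM sensors GROUP BY location HAVING MIN(reading) >= 14.7

Result:
location | MIN(reading)
---------+-------------
Basement | 67.5        
Roof     | 16.9        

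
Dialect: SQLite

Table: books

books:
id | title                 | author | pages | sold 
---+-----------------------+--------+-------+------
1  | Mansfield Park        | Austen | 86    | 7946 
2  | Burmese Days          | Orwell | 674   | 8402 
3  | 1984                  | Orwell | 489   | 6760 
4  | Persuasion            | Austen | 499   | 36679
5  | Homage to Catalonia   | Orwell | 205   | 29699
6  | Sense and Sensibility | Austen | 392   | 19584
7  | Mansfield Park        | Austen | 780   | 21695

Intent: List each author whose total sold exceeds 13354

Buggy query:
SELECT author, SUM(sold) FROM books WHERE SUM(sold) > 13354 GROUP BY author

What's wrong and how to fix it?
Bug: SUM(sold) is an aggregate, but WHERE filters rows before aggregation

Fix: Use HAVING (which filters groups after aggregation) instead of WHERE

Corrected query:
SELECT author, SUM(sold) FROM books GROUP BY author HAVING SUM(sold) > 13354

Result:
author | SUM(sold)
-------+----------
Austen | 85904    
Orwell | 44861    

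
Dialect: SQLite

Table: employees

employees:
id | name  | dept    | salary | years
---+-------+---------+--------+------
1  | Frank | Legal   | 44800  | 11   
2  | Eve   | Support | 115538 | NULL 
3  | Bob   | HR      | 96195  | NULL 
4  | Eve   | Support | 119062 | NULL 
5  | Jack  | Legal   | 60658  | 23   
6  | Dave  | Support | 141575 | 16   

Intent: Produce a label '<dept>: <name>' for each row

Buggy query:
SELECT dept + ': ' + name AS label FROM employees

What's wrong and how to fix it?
Bug: SQLite uses || for string concatenation; + coerces text to numbers (yielding 0)

Fix: Replace + with || to concatenate text

Corrected query:
SELECT dept || ': ' || name AS label FROM employees

Result:
label        
-------------
Legal: Frank 
Support: Eve 
HR: Bob      
Support: Eve 
Legal: Jack  
Support: Dave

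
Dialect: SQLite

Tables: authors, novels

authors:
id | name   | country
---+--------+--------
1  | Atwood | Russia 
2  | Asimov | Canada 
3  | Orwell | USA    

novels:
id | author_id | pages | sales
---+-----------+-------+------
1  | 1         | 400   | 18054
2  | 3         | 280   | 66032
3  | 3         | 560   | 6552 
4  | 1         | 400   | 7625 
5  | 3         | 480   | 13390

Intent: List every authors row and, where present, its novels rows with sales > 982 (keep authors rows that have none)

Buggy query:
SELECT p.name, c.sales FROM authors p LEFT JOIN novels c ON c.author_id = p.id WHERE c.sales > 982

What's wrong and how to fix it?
Bug: Filtering c.sales in WHERE discards the NULL rows produced by LEFT JOIN, turning it into an inner join

Fix: Put 'c.sales > 982' in the JOIN's ON clause instead of WHERE

Corrected query:
SELECT p.name, c.sales FROM authors p LEFT JOIN novels c ON c.author_id = p.id AND c.sales > 982

Result:
name   | sales
-------+------
Atwood | 7625 
Atwood | 18054
Asimov | NULL 
Orwell | 6552 
Orwell | 13390
Orwell | 66032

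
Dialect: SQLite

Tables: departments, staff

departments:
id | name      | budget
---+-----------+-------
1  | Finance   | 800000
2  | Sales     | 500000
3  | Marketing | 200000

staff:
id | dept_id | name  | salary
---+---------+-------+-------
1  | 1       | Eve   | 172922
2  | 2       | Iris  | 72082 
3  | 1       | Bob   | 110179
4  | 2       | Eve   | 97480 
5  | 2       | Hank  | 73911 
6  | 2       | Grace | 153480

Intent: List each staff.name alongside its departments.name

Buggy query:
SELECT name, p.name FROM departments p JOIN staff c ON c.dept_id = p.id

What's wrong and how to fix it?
Bug: 'name' exists in both joined tables, so the database can't tell which one is meant

Fix: Qualify the column with its table alias (c.name)

Corrected query:
SELECT c.name, p.name FROM departments p JOIN staff c ON c.dept_id = p.id

Result:
name  | name   
------+--------
Eve   | Finance
Iris  | Sales  
Bob   | Finance
Eve   | Sales  
Hank  | Sales  
Grace | Sales  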